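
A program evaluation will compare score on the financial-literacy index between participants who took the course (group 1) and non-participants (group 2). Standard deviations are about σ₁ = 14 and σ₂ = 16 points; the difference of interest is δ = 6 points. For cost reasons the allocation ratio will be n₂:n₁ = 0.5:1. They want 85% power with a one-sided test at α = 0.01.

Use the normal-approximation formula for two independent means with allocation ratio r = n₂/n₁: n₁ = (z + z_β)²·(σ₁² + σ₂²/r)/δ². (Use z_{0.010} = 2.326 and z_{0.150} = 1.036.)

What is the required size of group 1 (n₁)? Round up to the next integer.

n₁ = (z_α + z_β)² · (σ₁² + σ₂²/r) / δ²
   = (2.326 + 1.036)² · (14² + 16²/0.5) / 6²
   = 11.3030 · (196 + 512) / 36
   = 11.3030 · 708 / 36
   = 222.29
Round up → n₁ = 223; n₂ = r·n₁ = 0.5 × 223 = 112.

n₁ = 223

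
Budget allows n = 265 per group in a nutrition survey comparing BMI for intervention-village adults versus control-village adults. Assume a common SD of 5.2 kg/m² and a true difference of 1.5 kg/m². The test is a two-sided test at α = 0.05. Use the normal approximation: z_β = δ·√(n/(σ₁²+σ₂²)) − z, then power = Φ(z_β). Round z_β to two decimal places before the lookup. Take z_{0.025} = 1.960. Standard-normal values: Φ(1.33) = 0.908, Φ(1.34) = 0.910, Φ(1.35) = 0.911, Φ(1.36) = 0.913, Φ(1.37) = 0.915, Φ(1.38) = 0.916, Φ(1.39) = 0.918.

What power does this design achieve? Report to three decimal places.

z_β = δ·√(n/(σ₁²+σ₂²)) − z_{α/2}
    = 1.5 · √(265/54.08) − 1.960
    = 1.5 · 2.21363 − 1.960
    = 3.3204 − 1.960 = 1.3604 → 1.36
Power = Φ(1.36) = 0.913.

Power ≈ 0.913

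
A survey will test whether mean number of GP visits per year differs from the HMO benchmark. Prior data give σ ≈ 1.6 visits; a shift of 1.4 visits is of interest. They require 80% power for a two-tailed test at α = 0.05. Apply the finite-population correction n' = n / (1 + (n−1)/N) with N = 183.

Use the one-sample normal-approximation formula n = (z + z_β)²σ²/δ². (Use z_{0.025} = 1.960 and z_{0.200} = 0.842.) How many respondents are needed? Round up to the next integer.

n = 10

n = (z_{α/2} + z_β)² · σ² / δ²
  = (1.960 + 0.842)² · 1.6² / 1.4²
  = 7.8512 · 2.56 / 1.96
  = 10.25
Finite-population correction (N = 183): 10.25 / (1 + (10.25 − 1)/183) = 9.76.
Round up → n = 10.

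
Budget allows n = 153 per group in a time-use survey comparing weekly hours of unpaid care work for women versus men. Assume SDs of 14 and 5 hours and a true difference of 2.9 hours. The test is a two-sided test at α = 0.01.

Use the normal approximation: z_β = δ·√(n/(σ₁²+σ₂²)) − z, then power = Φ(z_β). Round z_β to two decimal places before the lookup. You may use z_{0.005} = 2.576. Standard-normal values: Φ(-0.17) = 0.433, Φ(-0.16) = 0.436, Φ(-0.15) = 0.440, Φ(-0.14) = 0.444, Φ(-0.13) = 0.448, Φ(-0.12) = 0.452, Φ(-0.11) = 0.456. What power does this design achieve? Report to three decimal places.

z_β = δ·√(n/(σ₁²+σ₂²)) − z_{α/2}
    = 2.9 · √(153/221) − 2.576
    = 2.9 · 0.83205 − 2.576
    = 2.4129 − 2.576 = -0.1631 → -0.16
Power = Φ(-0.16) = 0.436.

Power ≈ 0.436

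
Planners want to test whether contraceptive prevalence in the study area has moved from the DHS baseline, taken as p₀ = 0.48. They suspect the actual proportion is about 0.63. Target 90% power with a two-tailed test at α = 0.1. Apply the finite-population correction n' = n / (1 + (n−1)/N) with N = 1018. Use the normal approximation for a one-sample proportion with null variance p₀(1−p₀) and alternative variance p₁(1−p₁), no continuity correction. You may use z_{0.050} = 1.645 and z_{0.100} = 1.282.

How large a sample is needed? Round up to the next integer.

n = [z_{α/2}·√(p₀q₀) + z_β·√(p₁q₁)]² / (p₁ − p₀)²
  = [1.645·√(0.48·0.52) + 1.282·√(0.63·0.37)]² / (0.15)²
  = [1.645·0.4996 + 1.282·0.4828]² / 0.0225
  = [1.4408]² / 0.0225
  = 92.26
Finite-population correction (N = 1018): 92.26 / (1 + (92.26 − 1)/1018) = 84.67.
Round up → n = 85.

n = 85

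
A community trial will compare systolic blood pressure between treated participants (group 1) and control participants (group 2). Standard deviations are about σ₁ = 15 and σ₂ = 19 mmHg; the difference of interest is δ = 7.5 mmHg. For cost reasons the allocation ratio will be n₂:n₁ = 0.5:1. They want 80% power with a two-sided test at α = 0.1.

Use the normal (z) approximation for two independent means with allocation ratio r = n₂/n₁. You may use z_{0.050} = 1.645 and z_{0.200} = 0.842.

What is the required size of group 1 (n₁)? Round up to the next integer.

n₁ = (z_{α/2} + z_β)² · (σ₁² + σ₂²/r) / δ²
   = (1.645 + 0.842)² · (15² + 19²/0.5) / 7.5²
   = 6.1852 · (225 + 722) / 56.25
   = 6.1852 · 947 / 56.25
   = 104.13
Round up → n₁ = 105; n₂ = r·n₁ = 0.5 × 105 = 53.

n₁ = 105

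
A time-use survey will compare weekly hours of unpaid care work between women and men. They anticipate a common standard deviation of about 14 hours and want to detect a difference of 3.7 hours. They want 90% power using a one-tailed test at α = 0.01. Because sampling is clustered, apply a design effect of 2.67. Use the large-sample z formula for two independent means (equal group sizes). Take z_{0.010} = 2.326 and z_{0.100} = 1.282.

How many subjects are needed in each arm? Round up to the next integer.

n = 996 per group

n = (z_α + z_β)² · (σ₁² + σ₂²) / δ²
  = (2.326 + 1.282)² · (2·14² = 392) / 3.7²
  = 13.0177 · 392 / 13.69
  = 372.75
Design effect: 2.67 × 372.75 = 995.24.
Round up → n = 996 per group.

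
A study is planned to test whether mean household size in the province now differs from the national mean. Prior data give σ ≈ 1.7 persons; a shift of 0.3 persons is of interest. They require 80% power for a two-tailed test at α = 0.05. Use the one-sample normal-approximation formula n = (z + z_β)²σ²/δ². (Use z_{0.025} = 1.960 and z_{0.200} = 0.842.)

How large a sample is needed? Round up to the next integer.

n = (z_{α/2} + z_β)² · σ² / δ²
  = (1.960 + 0.842)² · 1.7² / 0.3²
  = 7.8512 · 2.89 / 0.09
  = 252.11
Round up → n = 253.

n = 253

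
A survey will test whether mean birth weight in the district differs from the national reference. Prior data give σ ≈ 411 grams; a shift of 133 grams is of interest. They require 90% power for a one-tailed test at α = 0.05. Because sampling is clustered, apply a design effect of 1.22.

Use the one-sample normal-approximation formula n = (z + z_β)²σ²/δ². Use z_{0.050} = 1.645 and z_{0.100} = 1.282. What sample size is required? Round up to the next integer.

n = 100

n = (z_α + z_β)² · σ² / δ²
  = (1.645 + 1.282)² · 411² / 133²
  = 8.5673 · 168921 / 17689
  = 81.81
Design effect: 1.22 × 81.81 = 99.81.
Round up → n = 100.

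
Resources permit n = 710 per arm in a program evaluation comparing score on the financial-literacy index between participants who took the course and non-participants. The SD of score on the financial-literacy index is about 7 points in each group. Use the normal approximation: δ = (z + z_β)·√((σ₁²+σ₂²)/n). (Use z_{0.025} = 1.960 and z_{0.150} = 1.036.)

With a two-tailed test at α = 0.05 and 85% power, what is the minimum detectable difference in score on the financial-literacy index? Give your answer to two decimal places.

δ = (z_{α/2} + z_β) · √((σ₁²+σ₂²)/n)
  = (1.960 + 1.036) · √(98/710)
  = 2.996 · √0.13803
  = 2.996 · 0.3715
  = 1.1131

Minimum detectable difference ≈ 1.11 points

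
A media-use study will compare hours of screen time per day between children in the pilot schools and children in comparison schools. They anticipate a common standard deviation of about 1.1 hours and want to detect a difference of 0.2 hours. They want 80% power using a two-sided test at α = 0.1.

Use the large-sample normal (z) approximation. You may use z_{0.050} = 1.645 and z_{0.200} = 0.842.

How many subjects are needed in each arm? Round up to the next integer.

n = (z_{α/2} + z_β)² · (σ₁² + σ₂²) / δ²
  = (1.645 + 0.842)² · (2·1.1² = 2.42) / 0.2²
  = 6.1852 · 2.42 / 0.04
  = 374.20
Round up → n = 375 per group.

n = 375 per group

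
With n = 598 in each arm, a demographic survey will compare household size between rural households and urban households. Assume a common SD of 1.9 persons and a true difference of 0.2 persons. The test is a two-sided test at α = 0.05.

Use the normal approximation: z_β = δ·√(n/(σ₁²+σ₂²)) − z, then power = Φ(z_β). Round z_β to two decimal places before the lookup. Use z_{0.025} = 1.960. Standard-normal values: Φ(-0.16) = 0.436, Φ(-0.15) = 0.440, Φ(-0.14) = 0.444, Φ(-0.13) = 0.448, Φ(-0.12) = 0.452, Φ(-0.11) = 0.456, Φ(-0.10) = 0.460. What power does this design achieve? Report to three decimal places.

Power ≈ 0.444

z_β = δ·√(n/(σ₁²+σ₂²)) − z_{α/2}
    = 0.2 · √(598/7.22) − 1.960
    = 0.2 · 9.10085 − 1.960
    = 1.8202 − 1.960 = -0.1398 → -0.14
Power = Φ(-0.14) = 0.444.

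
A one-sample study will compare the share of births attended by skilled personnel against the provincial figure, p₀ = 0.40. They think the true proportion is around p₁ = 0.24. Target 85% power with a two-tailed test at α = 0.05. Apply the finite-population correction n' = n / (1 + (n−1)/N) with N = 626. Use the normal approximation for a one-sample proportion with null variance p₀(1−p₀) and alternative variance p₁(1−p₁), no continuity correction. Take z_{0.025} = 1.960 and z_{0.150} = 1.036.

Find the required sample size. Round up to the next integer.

n = 69

n = [z_{α/2}·√(p₀q₀) + z_β·√(p₁q₁)]² / (p₁ − p₀)²
  = [1.960·√(0.40·0.60) + 1.036·√(0.24·0.76)]² / (-0.16)²
  = [1.960·0.4899 + 1.036·0.4271]² / 0.0256
  = [1.4027]² / 0.0256
  = 76.85
Finite-population correction (N = 626): 76.85 / (1 + (76.85 − 1)/626) = 68.55.
Round up → n = 69.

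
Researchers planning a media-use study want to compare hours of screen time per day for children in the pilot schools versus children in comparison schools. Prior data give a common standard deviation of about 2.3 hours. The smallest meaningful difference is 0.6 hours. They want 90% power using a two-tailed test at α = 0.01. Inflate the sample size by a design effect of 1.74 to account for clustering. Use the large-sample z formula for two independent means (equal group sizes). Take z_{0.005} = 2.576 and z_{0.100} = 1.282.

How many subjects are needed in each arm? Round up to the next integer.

n = 762 per group

n = (z_{α/2} + z_β)² · (σ₁² + σ₂²) / δ²
  = (2.576 + 1.282)² · (2·2.3² = 10.58) / 0.6²
  = 14.8842 · 10.58 / 0.36
  = 437.43
Design effect: 1.74 × 437.43 = 761.13.
Round up → n = 762 per group.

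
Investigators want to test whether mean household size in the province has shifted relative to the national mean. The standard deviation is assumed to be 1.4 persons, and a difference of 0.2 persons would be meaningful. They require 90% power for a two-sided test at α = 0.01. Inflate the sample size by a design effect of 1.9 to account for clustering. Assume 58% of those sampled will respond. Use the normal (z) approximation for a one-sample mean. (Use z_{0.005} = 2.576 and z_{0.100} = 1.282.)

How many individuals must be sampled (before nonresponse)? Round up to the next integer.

n = 2390

n = (z_{α/2} + z_β)² · σ² / δ²
  = (2.576 + 1.282)² · 1.4² / 0.2²
  = 14.8842 · 1.96 / 0.04
  = 729.32
Design effect: 1.9 × 729.32 = 1385.72.
Adjust for 58% response: 1385.72 / 0.58 = 2389.16.
Round up → n = 2390.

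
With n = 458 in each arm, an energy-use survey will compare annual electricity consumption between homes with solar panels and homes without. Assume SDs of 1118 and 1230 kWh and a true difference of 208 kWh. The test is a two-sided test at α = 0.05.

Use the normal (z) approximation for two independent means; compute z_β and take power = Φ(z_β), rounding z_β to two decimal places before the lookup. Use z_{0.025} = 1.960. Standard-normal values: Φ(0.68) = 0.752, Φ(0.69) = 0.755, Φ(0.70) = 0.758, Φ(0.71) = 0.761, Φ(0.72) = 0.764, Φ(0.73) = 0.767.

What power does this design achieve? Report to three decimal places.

z_β = δ·√(n/(σ₁²+σ₂²)) − z_{α/2}
    = 208 · √(458/2762824) − 1.960
    = 208 · 0.01288 − 1.960
    = 2.6781 − 1.960 = 0.7181 → 0.72
Power = Φ(0.72) = 0.764.

Power ≈ 0.764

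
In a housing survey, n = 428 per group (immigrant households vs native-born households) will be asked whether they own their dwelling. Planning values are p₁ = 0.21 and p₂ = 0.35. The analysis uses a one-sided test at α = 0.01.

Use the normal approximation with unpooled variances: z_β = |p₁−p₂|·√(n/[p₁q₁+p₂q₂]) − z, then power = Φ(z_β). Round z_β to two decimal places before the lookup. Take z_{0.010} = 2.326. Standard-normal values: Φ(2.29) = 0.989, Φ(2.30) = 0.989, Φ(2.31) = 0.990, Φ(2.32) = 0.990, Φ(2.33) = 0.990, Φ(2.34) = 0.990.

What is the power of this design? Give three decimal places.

Power ≈ 0.989

z_β = |p₁−p₂|·√(n/[p₁q₁+p₂q₂]) − z_α
    = 0.14 · √(428/0.3934) − 2.326
    = 0.14 · 32.9841 − 2.326
    = 4.6178 − 2.326 = 2.2918 → 2.29
Power = Φ(2.29) = 0.989.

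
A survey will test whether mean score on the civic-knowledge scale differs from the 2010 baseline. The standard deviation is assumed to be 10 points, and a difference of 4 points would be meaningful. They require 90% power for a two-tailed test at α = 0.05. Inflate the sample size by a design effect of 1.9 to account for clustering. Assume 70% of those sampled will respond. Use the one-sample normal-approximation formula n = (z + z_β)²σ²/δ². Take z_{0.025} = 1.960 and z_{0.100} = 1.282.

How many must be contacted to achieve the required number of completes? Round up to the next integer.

n = (z_{α/2} + z_β)² · σ² / δ²
  = (1.960 + 1.282)² · 10² / 4²
  = 10.5106 · 100 / 16
  = 65.69
Design effect: 1.9 × 65.69 = 124.81.
Adjust for 70% response: 124.81 / 0.70 = 178.30.
Round up → n = 179.

n = 179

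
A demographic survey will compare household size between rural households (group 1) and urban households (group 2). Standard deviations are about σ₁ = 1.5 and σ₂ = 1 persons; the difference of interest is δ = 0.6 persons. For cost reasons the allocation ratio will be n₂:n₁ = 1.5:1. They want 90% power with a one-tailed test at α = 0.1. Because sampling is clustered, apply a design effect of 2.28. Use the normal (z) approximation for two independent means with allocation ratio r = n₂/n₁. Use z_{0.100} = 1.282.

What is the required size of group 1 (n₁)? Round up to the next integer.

n₁ = 122

n₁ = (z_α + z_β)² · (σ₁² + σ₂²/r) / δ²
   = (1.282 + 1.282)² · (1.5² + 1²/1.5) / 0.6²
   = 6.5741 · (2.25 + 0.66667) / 0.36
   = 6.5741 · 2.9167 / 0.36
   = 53.26
Design effect: 2.28 × 53.26 = 121.44.
Round up → n₁ = 122; n₂ = r·n₁ = 1.5 × 122 = 183.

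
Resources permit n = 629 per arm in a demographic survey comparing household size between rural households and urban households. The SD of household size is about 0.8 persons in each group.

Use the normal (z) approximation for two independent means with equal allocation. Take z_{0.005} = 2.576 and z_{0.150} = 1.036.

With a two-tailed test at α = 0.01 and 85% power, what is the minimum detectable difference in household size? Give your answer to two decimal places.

δ = (z_{α/2} + z_β) · √((σ₁²+σ₂²)/n)
  = (2.576 + 1.036) · √(1.28/629)
  = 3.612 · √0.00203
  = 3.612 · 0.0451
  = 0.1629

Minimum detectable difference ≈ 0.16 persons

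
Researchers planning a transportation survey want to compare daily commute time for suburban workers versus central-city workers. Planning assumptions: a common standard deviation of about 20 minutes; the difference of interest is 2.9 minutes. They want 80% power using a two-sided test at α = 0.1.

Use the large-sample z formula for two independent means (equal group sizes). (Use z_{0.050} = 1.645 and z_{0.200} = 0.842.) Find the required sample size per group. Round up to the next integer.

n = 589 per group

n = (z_{α/2} + z_β)² · (σ₁² + σ₂²) / δ²
  = (1.645 + 0.842)² · (2·20² = 800) / 2.9²
  = 6.1852 · 800 / 8.41
  = 588.36
Round up → n = 589 per group.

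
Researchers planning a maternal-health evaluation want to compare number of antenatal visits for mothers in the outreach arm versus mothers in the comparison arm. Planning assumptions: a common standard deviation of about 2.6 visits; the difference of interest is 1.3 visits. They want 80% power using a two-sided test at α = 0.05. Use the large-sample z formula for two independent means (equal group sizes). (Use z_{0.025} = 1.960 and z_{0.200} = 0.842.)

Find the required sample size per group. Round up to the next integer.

n = (z_{α/2} + z_β)² · (σ₁² + σ₂²) / δ²
  = (1.960 + 0.842)² · (2·2.6² = 13.52) / 1.3²
  = 7.8512 · 13.52 / 1.69
  = 62.81
Round up → n = 63 per group.

n = 63 per group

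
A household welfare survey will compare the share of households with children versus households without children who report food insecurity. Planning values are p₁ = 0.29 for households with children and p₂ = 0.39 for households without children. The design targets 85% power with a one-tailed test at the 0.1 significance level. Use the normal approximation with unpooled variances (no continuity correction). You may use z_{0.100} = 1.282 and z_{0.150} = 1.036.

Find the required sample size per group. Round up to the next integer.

n = (z_α + z_β)² · [p₁(1−p₁) + p₂(1−p₂)] / (p₁ − p₂)²
  = (1.282 + 1.036)² · (0.29·0.71 + 0.39·0.61) / (-0.10)²
  = (2.318)² · (0.2059 + 0.2379) / 0.0100
  = 5.3731 · 0.4438 / 0.0100
  = 238.46
Round up → n = 239 per group.

n = 239 per group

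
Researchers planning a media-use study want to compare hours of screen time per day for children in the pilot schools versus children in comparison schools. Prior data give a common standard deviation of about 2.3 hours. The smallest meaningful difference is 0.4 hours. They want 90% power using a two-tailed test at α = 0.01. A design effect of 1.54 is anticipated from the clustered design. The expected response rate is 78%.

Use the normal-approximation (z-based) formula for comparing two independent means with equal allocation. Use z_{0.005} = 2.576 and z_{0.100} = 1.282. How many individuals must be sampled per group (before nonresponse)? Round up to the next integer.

n = (z_{α/2} + z_β)² · (σ₁² + σ₂²) / δ²
  = (2.576 + 1.282)² · (2·2.3² = 10.58) / 0.4²
  = 14.8842 · 10.58 / 0.16
  = 984.22
Design effect: 1.54 × 984.22 = 1515.69.
Adjust for 78% response: 1515.69 / 0.78 = 1943.19.
Round up → n = 1944 per group.

n = 1944 per group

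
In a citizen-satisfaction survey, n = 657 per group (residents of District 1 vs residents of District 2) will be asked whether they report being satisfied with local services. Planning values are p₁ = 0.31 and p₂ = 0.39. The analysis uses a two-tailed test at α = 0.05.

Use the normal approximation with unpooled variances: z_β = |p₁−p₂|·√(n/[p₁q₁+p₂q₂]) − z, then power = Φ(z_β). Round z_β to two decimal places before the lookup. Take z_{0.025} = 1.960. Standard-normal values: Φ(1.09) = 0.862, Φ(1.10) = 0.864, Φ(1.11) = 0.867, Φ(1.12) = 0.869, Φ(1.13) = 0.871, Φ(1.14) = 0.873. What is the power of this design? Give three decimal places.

Power ≈ 0.862

z_β = |p₁−p₂|·√(n/[p₁q₁+p₂q₂]) − z_{α/2}
    = 0.08 · √(657/0.4518) − 1.960
    = 0.08 · 38.1338 − 1.960
    = 3.0507 − 1.960 = 1.0907 → 1.09
Power = Φ(1.09) = 0.862.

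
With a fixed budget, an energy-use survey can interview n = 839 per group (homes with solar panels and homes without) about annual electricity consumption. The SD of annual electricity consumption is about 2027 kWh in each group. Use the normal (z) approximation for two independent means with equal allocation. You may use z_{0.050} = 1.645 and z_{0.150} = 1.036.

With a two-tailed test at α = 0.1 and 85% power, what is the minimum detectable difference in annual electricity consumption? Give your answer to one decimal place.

Minimum detectable difference ≈ 265.3 kWh

δ = (z_{α/2} + z_β) · √((σ₁²+σ₂²)/n)
  = (1.645 + 1.036) · √(8217458/839)
  = 2.681 · √9794.3
  = 2.681 · 98.9664
  = 265.3289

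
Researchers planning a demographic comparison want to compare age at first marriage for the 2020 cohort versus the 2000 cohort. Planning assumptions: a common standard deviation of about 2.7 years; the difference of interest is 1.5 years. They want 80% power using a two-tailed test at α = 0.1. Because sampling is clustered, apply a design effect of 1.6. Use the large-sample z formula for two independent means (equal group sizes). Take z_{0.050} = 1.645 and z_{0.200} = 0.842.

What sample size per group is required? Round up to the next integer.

n = 65 per group

n = (z_{α/2} + z_β)² · (σ₁² + σ₂²) / δ²
  = (1.645 + 0.842)² · (2·2.7² = 14.58) / 1.5²
  = 6.1852 · 14.58 / 2.25
  = 40.08
Design effect: 1.6 × 40.08 = 64.13.
Round up → n = 65 per group.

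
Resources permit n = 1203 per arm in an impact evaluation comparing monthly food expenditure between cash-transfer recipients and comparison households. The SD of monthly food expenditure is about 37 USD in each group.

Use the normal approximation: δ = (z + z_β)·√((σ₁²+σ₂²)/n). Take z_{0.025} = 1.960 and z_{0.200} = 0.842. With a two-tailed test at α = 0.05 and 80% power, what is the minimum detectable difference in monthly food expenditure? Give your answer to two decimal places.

Minimum detectable difference ≈ 4.23 USD

δ = (z_{α/2} + z_β) · √((σ₁²+σ₂²)/n)
  = (1.960 + 0.842) · √(2738/1203)
  = 2.802 · √2.276
  = 2.802 · 1.5086
  = 4.2272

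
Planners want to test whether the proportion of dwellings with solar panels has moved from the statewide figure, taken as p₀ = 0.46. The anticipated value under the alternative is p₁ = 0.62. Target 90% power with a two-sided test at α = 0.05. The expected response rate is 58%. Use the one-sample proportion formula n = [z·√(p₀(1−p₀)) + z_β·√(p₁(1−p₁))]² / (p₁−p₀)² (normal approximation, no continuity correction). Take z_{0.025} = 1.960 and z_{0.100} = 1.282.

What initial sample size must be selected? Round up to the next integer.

n = 173

n = [z_{α/2}·√(p₀q₀) + z_β·√(p₁q₁)]² / (p₁ − p₀)²
  = [1.960·√(0.46·0.54) + 1.282·√(0.62·0.38)]² / (0.16)²
  = [1.960·0.4984 + 1.282·0.4854]² / 0.0256
  = [1.5991]² / 0.0256
  = 99.89
Adjust for 58% response: 99.89 / 0.58 = 172.23.
Round up → n = 173.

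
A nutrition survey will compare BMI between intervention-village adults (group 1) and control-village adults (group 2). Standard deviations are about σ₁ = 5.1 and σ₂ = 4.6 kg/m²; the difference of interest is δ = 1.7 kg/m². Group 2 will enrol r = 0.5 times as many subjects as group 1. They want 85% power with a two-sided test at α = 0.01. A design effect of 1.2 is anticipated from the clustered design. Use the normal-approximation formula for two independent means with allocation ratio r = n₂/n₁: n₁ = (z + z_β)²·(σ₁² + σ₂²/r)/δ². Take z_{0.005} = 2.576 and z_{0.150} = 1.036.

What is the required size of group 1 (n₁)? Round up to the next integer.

n₁ = 371

n₁ = (z_{α/2} + z_β)² · (σ₁² + σ₂²/r) / δ²
   = (2.576 + 1.036)² · (5.1² + 4.6²/0.5) / 1.7²
   = 13.0465 · (26.01 + 42.32) / 2.89
   = 13.0465 · 68.33 / 2.89
   = 308.47
Design effect: 1.2 × 308.47 = 370.16.
Round up → n₁ = 371; n₂ = r·n₁ = 0.5 × 371 = 186.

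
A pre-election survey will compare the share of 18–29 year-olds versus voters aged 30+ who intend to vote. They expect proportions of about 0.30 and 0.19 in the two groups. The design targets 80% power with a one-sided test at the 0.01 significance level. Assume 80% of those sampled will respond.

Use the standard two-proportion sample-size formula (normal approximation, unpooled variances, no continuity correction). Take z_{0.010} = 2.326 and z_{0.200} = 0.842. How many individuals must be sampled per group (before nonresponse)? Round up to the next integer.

n = 378 per group

n = (z_α + z_β)² · [p₁(1−p₁) + p₂(1−p₂)] / (p₁ − p₂)²
  = (2.326 + 0.842)² · (0.30·0.70 + 0.19·0.81) / (0.11)²
  = (3.168)² · (0.2100 + 0.1539) / 0.0121
  = 10.0362 · 0.3639 / 0.0121
  = 301.83
Adjust for 80% response: 301.83 / 0.80 = 377.29.
Round up → n = 378 per group.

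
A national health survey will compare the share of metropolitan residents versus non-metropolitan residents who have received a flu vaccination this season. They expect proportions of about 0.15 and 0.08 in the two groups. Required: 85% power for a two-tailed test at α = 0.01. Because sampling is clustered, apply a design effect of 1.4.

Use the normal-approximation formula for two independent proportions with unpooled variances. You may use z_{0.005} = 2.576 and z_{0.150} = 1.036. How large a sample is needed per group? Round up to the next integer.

n = 750 per group

n = (z_{α/2} + z_β)² · [p₁(1−p₁) + p₂(1−p₂)] / (p₁ − p₂)²
  = (2.576 + 1.036)² · (0.15·0.85 + 0.08·0.92) / (0.07)²
  = (3.612)² · (0.1275 + 0.0736) / 0.0049
  = 13.0465 · 0.2011 / 0.0049
  = 535.44
Design effect: 1.4 × 535.44 = 749.62.
Round up → n = 750 per group.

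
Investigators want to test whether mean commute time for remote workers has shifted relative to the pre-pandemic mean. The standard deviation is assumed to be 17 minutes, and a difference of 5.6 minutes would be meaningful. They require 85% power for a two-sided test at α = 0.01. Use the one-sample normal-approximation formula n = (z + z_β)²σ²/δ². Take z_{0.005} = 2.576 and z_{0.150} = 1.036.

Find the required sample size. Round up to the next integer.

n = 121

n = (z_{α/2} + z_β)² · σ² / δ²
  = (2.576 + 1.036)² · 17² / 5.6²
  = 13.0465 · 289 / 31.36
  = 120.23
Round up → n = 121.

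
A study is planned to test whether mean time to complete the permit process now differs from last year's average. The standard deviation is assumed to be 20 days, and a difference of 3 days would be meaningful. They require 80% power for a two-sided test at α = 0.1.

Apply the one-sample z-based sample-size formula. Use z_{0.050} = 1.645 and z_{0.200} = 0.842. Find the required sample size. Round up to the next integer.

n = 275

n = (z_{α/2} + z_β)² · σ² / δ²
  = (1.645 + 0.842)² · 20² / 3²
  = 6.1852 · 400 / 9
  = 274.90
Round up → n = 275.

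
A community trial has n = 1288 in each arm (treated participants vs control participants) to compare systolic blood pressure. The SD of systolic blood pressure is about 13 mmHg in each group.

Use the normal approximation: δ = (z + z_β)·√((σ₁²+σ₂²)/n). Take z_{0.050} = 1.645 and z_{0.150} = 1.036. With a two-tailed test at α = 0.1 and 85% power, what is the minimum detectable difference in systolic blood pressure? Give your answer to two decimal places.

δ = (z_{α/2} + z_β) · √((σ₁²+σ₂²)/n)
  = (1.645 + 1.036) · √(338/1288)
  = 2.681 · √0.26242
  = 2.681 · 0.5123
  = 1.3734

Minimum detectable difference ≈ 1.37 mmHg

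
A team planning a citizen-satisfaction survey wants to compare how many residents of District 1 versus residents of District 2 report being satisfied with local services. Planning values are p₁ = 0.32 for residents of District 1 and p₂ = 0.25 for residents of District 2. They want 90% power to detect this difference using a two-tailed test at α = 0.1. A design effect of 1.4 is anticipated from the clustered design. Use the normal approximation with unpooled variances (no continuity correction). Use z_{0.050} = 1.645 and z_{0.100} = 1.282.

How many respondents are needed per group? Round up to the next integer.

n = (z_{α/2} + z_β)² · [p₁(1−p₁) + p₂(1−p₂)] / (p₁ − p₂)²
  = (1.645 + 1.282)² · (0.32·0.68 + 0.25·0.75) / (0.07)²
  = (2.927)² · (0.2176 + 0.1875) / 0.0049
  = 8.5673 · 0.4051 / 0.0049
  = 708.29
Design effect: 1.4 × 708.29 = 991.61.
Round up → n = 992 per group.

n = 992 per group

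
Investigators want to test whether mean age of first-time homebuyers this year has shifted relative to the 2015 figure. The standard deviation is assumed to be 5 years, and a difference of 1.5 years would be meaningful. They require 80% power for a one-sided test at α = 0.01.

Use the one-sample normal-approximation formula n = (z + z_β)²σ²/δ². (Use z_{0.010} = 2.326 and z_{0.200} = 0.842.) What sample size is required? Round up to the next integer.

n = 112

n = (z_α + z_β)² · σ² / δ²
  = (2.326 + 0.842)² · 5² / 1.5²
  = 10.0362 · 25 / 2.25
  = 111.51
Round up → n = 112.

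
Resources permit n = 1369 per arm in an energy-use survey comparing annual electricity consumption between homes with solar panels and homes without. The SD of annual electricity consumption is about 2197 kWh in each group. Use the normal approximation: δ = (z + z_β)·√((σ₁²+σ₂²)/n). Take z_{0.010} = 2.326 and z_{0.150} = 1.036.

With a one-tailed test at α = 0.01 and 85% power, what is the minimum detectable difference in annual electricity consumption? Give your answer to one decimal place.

Minimum detectable difference ≈ 282.3 kWh

δ = (z_α + z_β) · √((σ₁²+σ₂²)/n)
  = (2.326 + 1.036) · √(9653618/1369)
  = 3.362 · √7051.6
  = 3.362 · 83.9737
  = 282.3196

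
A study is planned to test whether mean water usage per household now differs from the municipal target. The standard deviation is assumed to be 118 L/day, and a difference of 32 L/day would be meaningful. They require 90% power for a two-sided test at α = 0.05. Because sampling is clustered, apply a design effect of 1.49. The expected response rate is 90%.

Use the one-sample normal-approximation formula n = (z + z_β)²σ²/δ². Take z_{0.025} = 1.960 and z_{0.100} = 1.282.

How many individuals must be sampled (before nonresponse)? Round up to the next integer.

n = (z_{α/2} + z_β)² · σ² / δ²
  = (1.960 + 1.282)² · 118² / 32²
  = 10.5106 · 13924 / 1024
  = 142.92
Design effect: 1.49 × 142.92 = 212.95.
Adjust for 90% response: 212.95 / 0.90 = 236.61.
Round up → n = 237.

n = 237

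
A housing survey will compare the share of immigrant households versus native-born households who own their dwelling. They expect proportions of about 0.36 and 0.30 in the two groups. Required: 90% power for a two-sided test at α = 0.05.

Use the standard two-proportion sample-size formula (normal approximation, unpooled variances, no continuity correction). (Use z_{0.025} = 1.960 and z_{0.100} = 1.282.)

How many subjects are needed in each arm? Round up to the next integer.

n = (z_{α/2} + z_β)² · [p₁(1−p₁) + p₂(1−p₂)] / (p₁ − p₂)²
  = (1.960 + 1.282)² · (0.36·0.64 + 0.30·0.70) / (0.06)²
  = (3.242)² · (0.2304 + 0.2100) / 0.0036
  = 10.5106 · 0.4404 / 0.0036
  = 1285.79
Round up → n = 1286 per group.

n = 1286 per group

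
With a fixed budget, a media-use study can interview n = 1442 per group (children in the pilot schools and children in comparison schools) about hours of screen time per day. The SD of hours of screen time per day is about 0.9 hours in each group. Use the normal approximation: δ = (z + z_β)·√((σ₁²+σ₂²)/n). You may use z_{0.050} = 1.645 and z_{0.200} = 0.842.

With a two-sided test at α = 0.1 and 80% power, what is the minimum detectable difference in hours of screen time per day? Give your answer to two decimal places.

Minimum detectable difference ≈ 0.08 hours

δ = (z_{α/2} + z_β) · √((σ₁²+σ₂²)/n)
  = (1.645 + 0.842) · √(1.62/1442)
  = 2.487 · √0.00112
  = 2.487 · 0.0335
  = 0.0834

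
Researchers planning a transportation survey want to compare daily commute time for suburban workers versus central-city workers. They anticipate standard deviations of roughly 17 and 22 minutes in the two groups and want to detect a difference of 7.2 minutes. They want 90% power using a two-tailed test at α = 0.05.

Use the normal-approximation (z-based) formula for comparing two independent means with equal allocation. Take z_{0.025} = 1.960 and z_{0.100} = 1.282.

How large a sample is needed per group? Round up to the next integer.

n = (z_{α/2} + z_β)² · (σ₁² + σ₂²) / δ²
  = (1.960 + 1.282)² · (17² + 22² = 773) / 7.2²
  = 10.5106 · 773 / 51.84
  = 156.73
Round up → n = 157 per group.

n = 157 per group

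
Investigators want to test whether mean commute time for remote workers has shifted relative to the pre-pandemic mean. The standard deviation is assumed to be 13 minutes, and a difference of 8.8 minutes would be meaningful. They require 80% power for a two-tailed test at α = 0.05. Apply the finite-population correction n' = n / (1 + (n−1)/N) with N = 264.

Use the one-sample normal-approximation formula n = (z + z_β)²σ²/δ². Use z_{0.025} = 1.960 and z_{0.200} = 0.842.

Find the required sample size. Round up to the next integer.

n = (z_{α/2} + z_β)² · σ² / δ²
  = (1.960 + 0.842)² · 13² / 8.8²
  = 7.8512 · 169 / 77.44
  = 17.13
Finite-population correction (N = 264): 17.13 / (1 + (17.13 − 1)/264) = 16.15.
Round up → n = 17.

n = 17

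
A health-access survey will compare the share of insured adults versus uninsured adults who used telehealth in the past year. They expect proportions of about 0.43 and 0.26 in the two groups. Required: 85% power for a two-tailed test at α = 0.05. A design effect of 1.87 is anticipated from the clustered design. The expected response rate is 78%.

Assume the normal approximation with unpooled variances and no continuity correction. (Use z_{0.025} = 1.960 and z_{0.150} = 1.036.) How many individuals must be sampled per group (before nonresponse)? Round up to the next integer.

n = 326 per group

n = (z_{α/2} + z_β)² · [p₁(1−p₁) + p₂(1−p₂)] / (p₁ − p₂)²
  = (1.960 + 1.036)² · (0.43·0.57 + 0.26·0.74) / (0.17)²
  = (2.996)² · (0.2451 + 0.1924) / 0.0289
  = 8.9760 · 0.4375 / 0.0289
  = 135.88
Design effect: 1.87 × 135.88 = 254.10.
Adjust for 78% response: 254.10 / 0.78 = 325.77.
Round up → n = 326 per group.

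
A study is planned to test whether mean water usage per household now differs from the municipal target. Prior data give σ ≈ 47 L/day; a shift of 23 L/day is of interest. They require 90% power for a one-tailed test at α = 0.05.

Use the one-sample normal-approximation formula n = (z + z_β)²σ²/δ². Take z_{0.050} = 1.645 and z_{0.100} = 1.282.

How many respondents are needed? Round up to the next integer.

n = 36

n = (z_α + z_β)² · σ² / δ²
  = (1.645 + 1.282)² · 47² / 23²
  = 8.5673 · 2209 / 529
  = 35.78
Round up → n = 36.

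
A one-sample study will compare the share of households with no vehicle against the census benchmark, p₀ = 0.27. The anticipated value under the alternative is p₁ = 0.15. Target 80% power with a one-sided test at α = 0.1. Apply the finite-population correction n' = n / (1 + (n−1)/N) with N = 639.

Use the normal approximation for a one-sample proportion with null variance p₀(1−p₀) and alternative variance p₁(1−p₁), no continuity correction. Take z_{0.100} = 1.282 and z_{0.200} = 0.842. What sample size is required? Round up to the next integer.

n = 49

n = [z_α·√(p₀q₀) + z_β·√(p₁q₁)]² / (p₁ − p₀)²
  = [1.282·√(0.27·0.73) + 0.842·√(0.15·0.85)]² / (-0.12)²
  = [1.282·0.4440 + 0.842·0.3571]² / 0.0144
  = [0.8698]² / 0.0144
  = 52.54
Finite-population correction (N = 639): 52.54 / (1 + (52.54 − 1)/639) = 48.62.
Round up → n = 49.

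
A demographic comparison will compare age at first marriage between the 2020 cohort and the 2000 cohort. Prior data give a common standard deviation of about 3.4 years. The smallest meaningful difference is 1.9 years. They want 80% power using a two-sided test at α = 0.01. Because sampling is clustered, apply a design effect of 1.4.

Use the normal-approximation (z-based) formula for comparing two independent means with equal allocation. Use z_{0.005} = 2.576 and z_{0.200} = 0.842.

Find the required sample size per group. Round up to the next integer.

n = (z_{α/2} + z_β)² · (σ₁² + σ₂²) / δ²
  = (2.576 + 0.842)² · (2·3.4² = 23.12) / 1.9²
  = 11.6827 · 23.12 / 3.61
  = 74.82
Design effect: 1.4 × 74.82 = 104.75.
Round up → n = 105 per group.

n = 105 per group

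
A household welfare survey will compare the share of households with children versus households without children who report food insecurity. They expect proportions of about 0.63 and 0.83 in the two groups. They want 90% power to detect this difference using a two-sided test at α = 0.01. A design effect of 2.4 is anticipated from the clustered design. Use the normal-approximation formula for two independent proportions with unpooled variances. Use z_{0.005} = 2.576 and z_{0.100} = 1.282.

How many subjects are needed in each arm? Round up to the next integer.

n = (z_{α/2} + z_β)² · [p₁(1−p₁) + p₂(1−p₂)] / (p₁ − p₂)²
  = (2.576 + 1.282)² · (0.63·0.37 + 0.83·0.17) / (-0.20)²
  = (3.858)² · (0.2331 + 0.1411) / 0.0400
  = 14.8842 · 0.3742 / 0.0400
  = 139.24
Design effect: 2.4 × 139.24 = 334.18.
Round up → n = 335 per group.

n = 335 per group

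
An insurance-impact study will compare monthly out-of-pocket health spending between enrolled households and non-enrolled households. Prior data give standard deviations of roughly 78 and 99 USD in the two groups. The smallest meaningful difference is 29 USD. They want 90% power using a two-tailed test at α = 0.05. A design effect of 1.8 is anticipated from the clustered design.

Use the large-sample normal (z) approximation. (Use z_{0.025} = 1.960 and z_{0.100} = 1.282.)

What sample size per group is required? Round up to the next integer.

n = 358 per group

n = (z_{α/2} + z_β)² · (σ₁² + σ₂²) / δ²
  = (1.960 + 1.282)² · (78² + 99² = 15885) / 29²
  = 10.5106 · 15885 / 841
  = 198.53
Design effect: 1.8 × 198.53 = 357.35.
Round up → n = 358 per group.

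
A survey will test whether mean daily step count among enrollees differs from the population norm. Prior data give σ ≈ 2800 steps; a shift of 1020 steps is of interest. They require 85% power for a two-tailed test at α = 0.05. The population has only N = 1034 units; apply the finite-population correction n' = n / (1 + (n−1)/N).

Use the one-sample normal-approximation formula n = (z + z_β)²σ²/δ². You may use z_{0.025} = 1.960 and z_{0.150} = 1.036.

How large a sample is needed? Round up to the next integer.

n = 64

n = (z_{α/2} + z_β)² · σ² / δ²
  = (1.960 + 1.036)² · 2800² / 1020²
  = 8.9760 · 7840000 / 1040400
  = 67.64
Finite-population correction (N = 1034): 67.64 / (1 + (67.64 − 1)/1034) = 63.54.
Round up → n = 64.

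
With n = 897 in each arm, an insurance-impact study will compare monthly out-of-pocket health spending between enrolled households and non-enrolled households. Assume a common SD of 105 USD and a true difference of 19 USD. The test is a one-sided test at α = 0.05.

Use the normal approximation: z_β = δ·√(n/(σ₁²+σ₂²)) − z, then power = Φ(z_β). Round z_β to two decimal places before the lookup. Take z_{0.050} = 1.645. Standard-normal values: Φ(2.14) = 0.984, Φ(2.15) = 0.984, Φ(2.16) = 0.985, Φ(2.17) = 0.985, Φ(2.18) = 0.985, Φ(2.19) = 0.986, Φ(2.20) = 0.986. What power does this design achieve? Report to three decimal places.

Power ≈ 0.986

z_β = δ·√(n/(σ₁²+σ₂²)) − z_α
    = 19 · √(897/22050) − 1.645
    = 19 · 0.20169 − 1.645
    = 3.8322 − 1.645 = 2.1872 → 2.19
Power = Φ(2.19) = 0.986.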